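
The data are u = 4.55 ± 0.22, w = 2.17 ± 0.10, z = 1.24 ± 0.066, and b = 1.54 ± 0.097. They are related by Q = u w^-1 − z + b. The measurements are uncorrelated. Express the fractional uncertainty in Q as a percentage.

7.62%

Let p = u·w^-1 = 2.10. δp/p = √((1·δu/u)² + (-1·δw/w)²) = √(0.00234 + 0.00212) = 0.0668, so δp = 0.140.
Q = p − z + b: δQ = √(δp² + δz² + δb²) = √(0.0196 + 0.00436 + 0.00941) = 0.183
Q = 2.40, so δQ/Q = 0.183/2.40 = 0.0762.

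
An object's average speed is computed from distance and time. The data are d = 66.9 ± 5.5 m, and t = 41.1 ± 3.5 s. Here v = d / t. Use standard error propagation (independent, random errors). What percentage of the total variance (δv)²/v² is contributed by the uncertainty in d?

(δv/v)² = (1·δd/d)² + (-1·δt/t)²
  d term: (1×0.0822)² = 0.00676
  t term: (-1×0.0852)² = 0.00725
Total = 0.0140. Share from d = 0.00676/0.0140 = 0.482.

48.2%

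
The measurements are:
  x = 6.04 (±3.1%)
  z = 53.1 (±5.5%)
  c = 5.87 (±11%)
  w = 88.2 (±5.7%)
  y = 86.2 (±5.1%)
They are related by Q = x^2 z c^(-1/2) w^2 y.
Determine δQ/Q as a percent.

16.0%

Q is a product of powers, so relative uncertainties combine in quadrature:
  (2·δx/x)² = (2×0.0310)² = 0.00384;  (1·δz/z)² = (1×0.0550)² = 0.00302;  (−½·δc/c)² = (-0.5×0.110)² = 0.00302;  (2·δw/w)² = (2×0.0570)² = 0.0130;  (1·δy/y)² = (1×0.0510)² = 0.00260
δQ/Q = √(0.0255) = 0.160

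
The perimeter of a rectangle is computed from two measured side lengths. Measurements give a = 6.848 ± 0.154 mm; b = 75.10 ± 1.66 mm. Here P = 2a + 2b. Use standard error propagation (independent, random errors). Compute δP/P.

0.0203

P is a linear combination, so absolute uncertainties add in quadrature:
  (2·δa)² = 0.0949;  (2·δb)² = 11.0
δP = √(11.1) = 3.33 mm
P = 163.9 mm, so δP/P = 3.33/163.9 = 0.0203.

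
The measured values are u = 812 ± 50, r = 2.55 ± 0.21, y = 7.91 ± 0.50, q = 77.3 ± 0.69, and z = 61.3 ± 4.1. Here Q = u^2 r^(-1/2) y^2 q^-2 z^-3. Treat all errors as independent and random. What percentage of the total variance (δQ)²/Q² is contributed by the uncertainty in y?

(δQ/Q)² = (2·δu/u)² + (−½·δr/r)² + (2·δy/y)² + (-2·δq/q)² + (-3·δz/z)²
  u term: (2×0.0616)² = 0.0152
  r term: (-0.5×0.0824)² = 0.00170
  y term: (2×0.0632)² = 0.0160
  q term: (-2×0.00893)² = 0.000319
  z term: (-3×0.0669)² = 0.0403
Total = 0.0734. Share from y = 0.0160/0.0734 = 0.218.

21.8%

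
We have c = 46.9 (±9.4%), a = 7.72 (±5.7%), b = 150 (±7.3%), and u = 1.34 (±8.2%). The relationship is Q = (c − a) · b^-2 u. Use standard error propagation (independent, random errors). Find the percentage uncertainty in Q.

Let w = c − a = 39.2. δw = √(δc² + δa²) = √(19.4 + 0.194) = 4.43, so δw/w = 0.113.
Q is then a monomial in w, b, u:
δQ/Q = √((δw/w)² + (-2·δb/b)² + (1·δu/u)²) = √(0.0128 + 0.0213 + 0.00672) = 0.202

20.2%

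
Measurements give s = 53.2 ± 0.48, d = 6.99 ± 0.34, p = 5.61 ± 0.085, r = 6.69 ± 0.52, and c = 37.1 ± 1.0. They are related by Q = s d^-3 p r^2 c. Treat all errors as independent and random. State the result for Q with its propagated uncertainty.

1450 ± 313

Relative error in a monomial: (δQ/Q)² = Σ (nᵢ · δxᵢ/xᵢ)².
  (1·δs/s)² = (1×0.00902)² = 8.14e-05;  (-3·δd/d)² = (-3×0.0486)² = 0.0213;  (1·δp/p)² = (1×0.0152)² = 0.000230;  (2·δr/r)² = (2×0.0777)² = 0.0242;  (1·δc/c)² = (1×0.0270)² = 0.000727
δQ/Q = √(0.0465) = 0.216
Q = 1450, so δQ = 0.216 × 1450 = 313.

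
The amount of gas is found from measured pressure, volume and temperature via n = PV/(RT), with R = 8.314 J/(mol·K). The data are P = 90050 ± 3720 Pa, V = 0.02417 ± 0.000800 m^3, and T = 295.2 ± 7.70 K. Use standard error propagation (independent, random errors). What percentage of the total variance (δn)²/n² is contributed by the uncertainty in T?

19.5%

(δn/n)² = (1·δP/P)² + (1·δV/V)² + (-1·δT/T)²
  P term: (1×0.0413)² = 0.00171
  V term: (1×0.0331)² = 0.00110
  T term: (-1×0.0261)² = 0.000680
Total = 0.00348. Share from T = 0.000680/0.00348 = 0.195.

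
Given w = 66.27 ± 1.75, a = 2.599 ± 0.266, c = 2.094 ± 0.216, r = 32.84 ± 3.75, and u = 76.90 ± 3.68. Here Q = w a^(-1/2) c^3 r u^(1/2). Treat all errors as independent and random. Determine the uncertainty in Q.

36500

Q is a product of powers, so relative uncertainties combine in quadrature:
  (1·δw/w)² = (1×0.0264)² = 0.000697;  (−½·δa/a)² = (-0.5×0.102)² = 0.00262;  (3·δc/c)² = (3×0.103)² = 0.0958;  (1·δr/r)² = (1×0.114)² = 0.0130;  (½·δu/u)² = (0.5×0.0479)² = 0.000573
δQ/Q = √(0.113) = 0.336
Q = 108700, so δQ = 0.336 × 108700 = 36500.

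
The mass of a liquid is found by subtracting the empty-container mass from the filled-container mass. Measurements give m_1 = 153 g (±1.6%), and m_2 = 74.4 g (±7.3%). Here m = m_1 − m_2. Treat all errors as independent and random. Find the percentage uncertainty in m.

Each term contributes (cᵢ δxᵢ)² to (δm)²:
  (δm_1)² = 5.99;  (δm_2)² = 29.5
δm = √(35.5) = 5.96 g
m = 78.6 g, so δm/m = 5.96/78.6 = 0.0758.

7.58%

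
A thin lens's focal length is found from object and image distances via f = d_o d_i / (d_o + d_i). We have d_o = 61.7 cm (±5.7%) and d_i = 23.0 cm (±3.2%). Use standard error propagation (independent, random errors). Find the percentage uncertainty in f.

∂f/∂d_o = (d_i/(d_o+d_i))² = 0.0737;  ∂f/∂d_i = (d_o/(d_o+d_i))² = 0.531
δf = √((∂f/∂d_o · δd_o)² + (∂f/∂d_i · δd_i)²) = √(0.0673 + 0.153) = 0.469 cm
f = 16.8 cm, so δf/f = 0.469/16.8 = 0.0280.

2.80%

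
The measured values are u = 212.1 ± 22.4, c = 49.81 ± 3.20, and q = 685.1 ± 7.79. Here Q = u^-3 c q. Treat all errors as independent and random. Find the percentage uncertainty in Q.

32.3%

Each factor contributes (exponent × relative error)² to (δQ/Q)²:
  (-3·δu/u)² = (-3×0.106)² = 0.100;  (1·δc/c)² = (1×0.0642)² = 0.00413;  (1·δq/q)² = (1×0.0114)² = 0.000129
δQ/Q = √(0.105) = 0.323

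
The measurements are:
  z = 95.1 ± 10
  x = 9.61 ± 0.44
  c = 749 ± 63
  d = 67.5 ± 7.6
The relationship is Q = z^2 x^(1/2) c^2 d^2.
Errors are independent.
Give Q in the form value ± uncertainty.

Since Q is a product/quotient, work with relative uncertainties:
  (2·δz/z)² = (2×0.105)² = 0.0442;  (½·δx/x)² = (0.5×0.0458)² = 0.000524;  (2·δc/c)² = (2×0.0841)² = 0.0283;  (2·δd/d)² = (2×0.113)² = 0.0507
δQ/Q = √(0.124) = 0.352
Q = 7.17e+13, so δQ = 0.352 × 7.17e+13 = 2.52e+13.

(7.17 ± 2.52) × 10^13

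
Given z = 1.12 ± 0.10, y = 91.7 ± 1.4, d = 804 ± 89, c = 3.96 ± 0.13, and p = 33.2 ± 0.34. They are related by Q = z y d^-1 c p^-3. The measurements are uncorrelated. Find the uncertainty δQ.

Q is a product of powers, so relative uncertainties combine in quadrature:
  (1·δz/z)² = (1×0.0893)² = 0.00797;  (1·δy/y)² = (1×0.0153)² = 0.000233;  (-1·δd/d)² = (-1×0.111)² = 0.0123;  (1·δc/c)² = (1×0.0328)² = 0.00108;  (-3·δp/p)² = (-3×0.0102)² = 0.000944
δQ/Q = √(0.0225) = 0.150
Q = 1.38e-05, so δQ = 0.150 × 1.38e-05 = 2.07e-06.

2.07e-06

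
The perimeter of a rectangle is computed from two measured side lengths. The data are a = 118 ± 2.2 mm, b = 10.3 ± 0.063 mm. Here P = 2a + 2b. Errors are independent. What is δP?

Sums and differences: (δP)² = Σ (cᵢ δxᵢ)².
  (2·δa)² = 19.4;  (2·δb)² = 0.0159
δP = √(19.4) = 4.40 mm

4.40 mm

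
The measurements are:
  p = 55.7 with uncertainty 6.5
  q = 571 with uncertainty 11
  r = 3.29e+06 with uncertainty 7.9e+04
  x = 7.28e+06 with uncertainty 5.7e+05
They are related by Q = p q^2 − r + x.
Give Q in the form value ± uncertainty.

Let w = p·q^2 = 1.82e+07. δw/w = √((1·δp/p)² + (2·δq/q)²) = √(0.0136 + 0.00148) = 0.123, so δw = 2.23e+06.
Q = w − r + x: δQ = √(δw² + δr² + δx²) = √(4.98e+12 + 6.24e+09 + 3.25e+11) = 2.3e+06
Q = 2.22e+07.

(2.22 ± 0.230) × 10^7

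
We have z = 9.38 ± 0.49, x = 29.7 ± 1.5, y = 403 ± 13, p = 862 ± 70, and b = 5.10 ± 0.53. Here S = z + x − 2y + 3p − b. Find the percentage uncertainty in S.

11.7%

S is a linear combination, so absolute uncertainties add in quadrature:
  (δz)² = 0.240;  (δx)² = 2.25;  (2·δy)² = 676;  (3·δp)² = 44100;  (δb)² = 0.281
δS = √(44800) = 212
S = 1810, so δS/S = 212/1810 = 0.117.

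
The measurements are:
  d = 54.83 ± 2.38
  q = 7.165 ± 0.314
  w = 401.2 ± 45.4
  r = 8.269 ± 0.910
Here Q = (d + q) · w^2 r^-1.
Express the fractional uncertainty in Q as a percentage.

25.5%

Let u = d + q = 61.99. δu = √(δd² + δq²) = √(5.66 + 0.0986) = 2.40, so δu/u = 0.0387.
Q is then a monomial in u, w, r:
δQ/Q = √((δu/u)² + (2·δw/w)² + (-1·δr/r)²) = √(0.00150 + 0.0512 + 0.0121) = 0.255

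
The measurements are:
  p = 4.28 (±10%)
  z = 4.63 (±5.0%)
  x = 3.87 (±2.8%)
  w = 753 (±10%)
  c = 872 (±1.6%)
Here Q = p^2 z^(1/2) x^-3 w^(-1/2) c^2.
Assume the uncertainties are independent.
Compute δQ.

4260

Relative error in a monomial: (δQ/Q)² = Σ (nᵢ · δxᵢ/xᵢ)².
  (2·δp/p)² = (2×0.100)² = 0.0400;  (½·δz/z)² = (0.5×0.0500)² = 0.000625;  (-3·δx/x)² = (-3×0.0280)² = 0.00706;  (−½·δw/w)² = (-0.5×0.100)² = 0.00250;  (2·δc/c)² = (2×0.0160)² = 0.00102
δQ/Q = √(0.0512) = 0.226
Q = 18800, so δQ = 0.226 × 18800 = 4260.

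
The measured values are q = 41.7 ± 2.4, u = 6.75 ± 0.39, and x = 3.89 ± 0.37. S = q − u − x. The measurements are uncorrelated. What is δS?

Each term contributes (cᵢ δxᵢ)² to (δS)²:
  (δq)² = 5.76;  (δu)² = 0.152;  (δx)² = 0.137
δS = √(6.05) = 2.46

2.46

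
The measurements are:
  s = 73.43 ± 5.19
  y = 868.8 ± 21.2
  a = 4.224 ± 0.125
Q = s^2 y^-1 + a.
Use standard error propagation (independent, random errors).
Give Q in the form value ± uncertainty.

Let p = s^2·y^-1 = 6.206. δp/p = √((2·δs/s)² + (-1·δy/y)²) = √(0.0200 + 0.000595) = 0.143, so δp = 0.890.
Q = p + a: δQ = √(δp² + δa²) = √(0.793 + 0.0156) = 0.899
Q = 10.43.

10.43 ± 0.899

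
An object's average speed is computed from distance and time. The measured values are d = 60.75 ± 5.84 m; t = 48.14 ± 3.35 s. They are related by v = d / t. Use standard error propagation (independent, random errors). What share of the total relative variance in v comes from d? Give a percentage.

(δv/v)² = (1·δd/d)² + (-1·δt/t)²
  d term: (1×0.0961)² = 0.00924
  t term: (-1×0.0696)² = 0.00484
Total = 0.0141. Share from d = 0.00924/0.0141 = 0.656.

65.6%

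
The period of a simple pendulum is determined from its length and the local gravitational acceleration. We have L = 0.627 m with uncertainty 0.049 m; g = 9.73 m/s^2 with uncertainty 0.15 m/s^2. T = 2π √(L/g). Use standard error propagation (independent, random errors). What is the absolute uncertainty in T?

For a monomial T ∝ L^(1/2), g^(-1/2), fractional errors add in quadrature:
  (½·δL/L)² = (0.5×0.0781)² = 0.00153;  (−½·δg/g)² = (-0.5×0.0154)² = 5.94e-05
δT/T = √(0.00159) = 0.0398
T = 1.59 s, so δT = 0.0398 × 1.59 = 0.0635 s.

0.0635 s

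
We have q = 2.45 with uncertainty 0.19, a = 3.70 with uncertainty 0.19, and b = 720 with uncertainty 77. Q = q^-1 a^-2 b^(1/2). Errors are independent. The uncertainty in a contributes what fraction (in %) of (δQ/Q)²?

54.3%

(δQ/Q)² = (-1·δq/q)² + (-2·δa/a)² + (½·δb/b)²
  q term: (-1×0.0776)² = 0.00601
  a term: (-2×0.0514)² = 0.0105
  b term: (0.5×0.107)² = 0.00286
Total = 0.0194. Share from a = 0.0105/0.0194 = 0.543.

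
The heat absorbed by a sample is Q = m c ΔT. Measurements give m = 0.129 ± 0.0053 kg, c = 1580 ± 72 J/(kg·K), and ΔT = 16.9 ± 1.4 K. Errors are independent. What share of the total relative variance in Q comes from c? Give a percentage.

19.5%

(δQ/Q)² = (1·δm/m)² + (1·δc/c)² + (1·δΔT/ΔT)²
  m term: (1×0.0411)² = 0.00169
  c term: (1×0.0456)² = 0.00208
  ΔT term: (1×0.0828)² = 0.00686
Total = 0.0106. Share from c = 0.00208/0.0106 = 0.195.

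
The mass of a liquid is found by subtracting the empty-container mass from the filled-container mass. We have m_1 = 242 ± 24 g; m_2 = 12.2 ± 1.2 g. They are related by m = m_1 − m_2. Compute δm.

24.0 g

Each term contributes (cᵢ δxᵢ)² to (δm)²:
  (δm_1)² = 576;  (δm_2)² = 1.44
δm = √(577) = 24.0 g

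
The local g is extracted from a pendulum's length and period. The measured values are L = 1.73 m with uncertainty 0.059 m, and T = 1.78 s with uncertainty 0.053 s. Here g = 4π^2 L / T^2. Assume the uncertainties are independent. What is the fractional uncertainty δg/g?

0.0686

Each factor contributes (exponent × relative error)² to (δg/g)²:
  (1·δL/L)² = (1×0.0341)² = 0.00116;  (-2·δT/T)² = (-2×0.0298)² = 0.00355
δg/g = √(0.00471) = 0.0686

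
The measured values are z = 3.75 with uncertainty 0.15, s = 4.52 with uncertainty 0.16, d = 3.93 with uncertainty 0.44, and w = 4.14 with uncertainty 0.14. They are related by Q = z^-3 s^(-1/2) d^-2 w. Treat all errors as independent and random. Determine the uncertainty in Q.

Q is a product of powers, so relative uncertainties combine in quadrature:
  (-3·δz/z)² = (-3×0.0400)² = 0.0144;  (−½·δs/s)² = (-0.5×0.0354)² = 0.000313;  (-2·δd/d)² = (-2×0.112)² = 0.0501;  (1·δw/w)² = (1×0.0338)² = 0.00114
δQ/Q = √(0.0660) = 0.257
Q = 0.00239, so δQ = 0.257 × 0.00239 = 0.000614.

0.000614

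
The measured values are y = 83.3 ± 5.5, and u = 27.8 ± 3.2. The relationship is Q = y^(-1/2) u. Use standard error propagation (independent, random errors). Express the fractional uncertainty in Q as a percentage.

12.0%

Products/powers → add relative errors in quadrature, weighted by exponent:
  (−½·δy/y)² = (-0.5×0.0660)² = 0.00109;  (1·δu/u)² = (1×0.115)² = 0.0132
δQ/Q = √(0.0143) = 0.120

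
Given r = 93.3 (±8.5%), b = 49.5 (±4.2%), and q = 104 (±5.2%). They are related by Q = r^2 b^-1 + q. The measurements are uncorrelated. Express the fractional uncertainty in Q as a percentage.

Let p = r^2·b^-1 = 176. δp/p = √((2·δr/r)² + (-1·δb/b)²) = √(0.0289 + 0.00176) = 0.175, so δp = 30.8.
Q = p + q: δQ = √(δp² + δq²) = √(948 + 29.2) = 31.3
Q = 280, so δQ/Q = 31.3/280 = 0.112.

11.2%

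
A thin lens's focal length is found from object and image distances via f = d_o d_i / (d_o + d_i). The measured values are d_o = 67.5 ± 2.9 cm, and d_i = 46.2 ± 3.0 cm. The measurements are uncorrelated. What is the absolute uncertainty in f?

∂f/∂d_o = (d_i/(d_o+d_i))² = 0.165;  ∂f/∂d_i = (d_o/(d_o+d_i))² = 0.352
δf = √((∂f/∂d_o · δd_o)² + (∂f/∂d_i · δd_i)²) = √(0.229 + 1.12) = 1.16 cm

1.16 cm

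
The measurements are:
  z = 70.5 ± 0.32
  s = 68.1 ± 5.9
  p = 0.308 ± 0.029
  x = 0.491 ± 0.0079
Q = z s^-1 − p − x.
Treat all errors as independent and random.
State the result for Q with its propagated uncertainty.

Let w = z·s^-1 = 1.04. δw/w = √((1·δz/z)² + (-1·δs/s)²) = √(2.06e-05 + 0.00751) = 0.0868, so δw = 0.0898.
Q = w − p − x: δQ = √(δw² + δp² + δx²) = √(0.00807 + 0.000841 + 6.24e-05) = 0.0947
Q = 0.236.

0.236 ± 0.0947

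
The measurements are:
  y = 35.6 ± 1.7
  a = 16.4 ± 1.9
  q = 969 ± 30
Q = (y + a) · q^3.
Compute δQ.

4.97e+09

Let u = y + a = 52.0. δu = √(δy² + δa²) = √(2.89 + 3.61) = 2.55, so δu/u = 0.0490.
Q is then a monomial in u, q:
δQ/Q = √((δu/u)² + (3·δq/q)²) = √(0.00240 + 0.00863) = 0.105
Q = 4.73e+10, so δQ = 0.105 × 4.73e+10 = 4.97e+09.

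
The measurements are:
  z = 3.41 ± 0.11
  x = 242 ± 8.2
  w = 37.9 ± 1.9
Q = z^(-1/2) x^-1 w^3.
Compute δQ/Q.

0.155

Relative error in a monomial: (δQ/Q)² = Σ (nᵢ · δxᵢ/xᵢ)².
  (−½·δz/z)² = (-0.5×0.0323)² = 0.000260;  (-1·δx/x)² = (-1×0.0339)² = 0.00115;  (3·δw/w)² = (3×0.0501)² = 0.0226
δQ/Q = √(0.0240) = 0.155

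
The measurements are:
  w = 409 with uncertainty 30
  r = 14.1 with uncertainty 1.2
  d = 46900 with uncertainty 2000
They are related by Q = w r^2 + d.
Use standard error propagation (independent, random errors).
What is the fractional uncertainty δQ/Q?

0.119

Let p = w·r^2 = 81300. δp/p = √((1·δw/w)² + (2·δr/r)²) = √(0.00538 + 0.0290) = 0.185, so δp = 15100.
Q = p + d: δQ = √(δp² + δd²) = √(2.27e+08 + 4e+06) = 15200
Q = 1.28e+05, so δQ/Q = 15200/1.28e+05 = 0.119.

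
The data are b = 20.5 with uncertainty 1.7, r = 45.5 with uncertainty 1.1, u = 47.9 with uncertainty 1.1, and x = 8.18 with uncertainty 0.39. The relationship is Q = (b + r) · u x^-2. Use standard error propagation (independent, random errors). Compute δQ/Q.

Let w = b + r = 66.0. δw = √(δb² + δr²) = √(2.89 + 1.21) = 2.02, so δw/w = 0.0307.
Q is then a monomial in w, u, x:
δQ/Q = √((δw/w)² + (1·δu/u)² + (-2·δx/x)²) = √(0.000941 + 0.000527 + 0.00909) = 0.103

0.103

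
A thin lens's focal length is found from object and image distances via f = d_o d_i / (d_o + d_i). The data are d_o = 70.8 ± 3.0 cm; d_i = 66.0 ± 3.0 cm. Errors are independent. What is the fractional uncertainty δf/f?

0.0312

∂f/∂d_o = (d_i/(d_o+d_i))² = 0.233;  ∂f/∂d_i = (d_o/(d_o+d_i))² = 0.268
δf = √((∂f/∂d_o · δd_o)² + (∂f/∂d_i · δd_i)²) = √(0.488 + 0.646) = 1.06 cm
f = 34.2 cm, so δf/f = 1.06/34.2 = 0.0312.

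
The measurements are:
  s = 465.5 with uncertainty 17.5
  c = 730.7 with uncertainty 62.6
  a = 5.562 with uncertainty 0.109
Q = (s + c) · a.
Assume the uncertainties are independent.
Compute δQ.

Let u = s + c = 1196. δu = √(δs² + δc²) = √(306 + 3920) = 65.0, so δu/u = 0.0543.
Q is then a monomial in u, a:
δQ/Q = √((δu/u)² + (1·δa/a)²) = √(0.00295 + 0.000384) = 0.0578
Q = 6653, so δQ = 0.0578 × 6653 = 384.

384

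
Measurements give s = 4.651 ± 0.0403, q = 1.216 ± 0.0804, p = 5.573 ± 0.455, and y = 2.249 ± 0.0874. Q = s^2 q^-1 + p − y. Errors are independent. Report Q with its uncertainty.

Let w = s^2·q^-1 = 17.79. δw/w = √((2·δs/s)² + (-1·δq/q)²) = √(0.000300 + 0.00437) = 0.0684, so δw = 1.22.
Q = w + p − y: δQ = √(δw² + δp² + δy²) = √(1.48 + 0.207 + 0.00764) = 1.30
Q = 21.11.

21.11 ± 1.30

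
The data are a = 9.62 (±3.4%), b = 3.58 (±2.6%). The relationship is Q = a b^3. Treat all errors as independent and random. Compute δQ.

Products/powers → add relative errors in quadrature, weighted by exponent:
  (1·δa/a)² = (1×0.0340)² = 0.00116;  (3·δb/b)² = (3×0.0260)² = 0.00608
δQ/Q = √(0.00724) = 0.0851
Q = 441, so δQ = 0.0851 × 441 = 37.6.

37.6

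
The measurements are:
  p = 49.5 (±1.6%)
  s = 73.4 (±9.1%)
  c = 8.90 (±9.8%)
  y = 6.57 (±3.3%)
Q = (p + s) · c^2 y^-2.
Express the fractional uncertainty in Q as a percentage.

21.4%

Let u = p + s = 123. δu = √(δp² + δs²) = √(0.627 + 44.6) = 6.73, so δu/u = 0.0547.
Q is then a monomial in u, c, y:
δQ/Q = √((δu/u)² + (2·δc/c)² + (-2·δy/y)²) = √(0.00300 + 0.0384 + 0.00436) = 0.214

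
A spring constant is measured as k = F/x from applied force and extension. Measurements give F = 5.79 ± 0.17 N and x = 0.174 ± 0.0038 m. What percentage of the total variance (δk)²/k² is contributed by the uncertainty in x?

35.6%

(δk/k)² = (1·δF/F)² + (-1·δx/x)²
  F term: (1×0.0294)² = 0.000862
  x term: (-1×0.0218)² = 0.000477
Total = 0.00134. Share from x = 0.000477/0.00134 = 0.356.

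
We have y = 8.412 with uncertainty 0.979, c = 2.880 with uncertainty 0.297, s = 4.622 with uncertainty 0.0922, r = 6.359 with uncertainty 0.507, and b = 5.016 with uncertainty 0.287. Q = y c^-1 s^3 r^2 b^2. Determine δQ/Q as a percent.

25.7%

Each factor contributes (exponent × relative error)² to (δQ/Q)²:
  (1·δy/y)² = (1×0.116)² = 0.0135;  (-1·δc/c)² = (-1×0.103)² = 0.0106;  (3·δs/s)² = (3×0.0199)² = 0.00358;  (2·δr/r)² = (2×0.0797)² = 0.0254;  (2·δb/b)² = (2×0.0572)² = 0.0131
δQ/Q = √(0.0663) = 0.257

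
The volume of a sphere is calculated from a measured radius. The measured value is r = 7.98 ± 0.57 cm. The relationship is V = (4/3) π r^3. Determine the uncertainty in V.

For a monomial V ∝ r^3, fractional errors add in quadrature:
  (3·δr/r)² = (3×0.0714)² = 0.0459
δV/V = √(0.0459) = 0.214
V = 2130 cm^3, so δV = 0.214 × 2130 = 456 cm^3.

456 cm^3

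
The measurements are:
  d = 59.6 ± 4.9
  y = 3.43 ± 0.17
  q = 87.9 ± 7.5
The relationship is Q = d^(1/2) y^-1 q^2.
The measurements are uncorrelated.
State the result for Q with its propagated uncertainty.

For a monomial Q ∝ d^(1/2), y^-1, q^2, fractional errors add in quadrature:
  (½·δd/d)² = (0.5×0.0822)² = 0.00169;  (-1·δy/y)² = (-1×0.0496)² = 0.00246;  (2·δq/q)² = (2×0.0853)² = 0.0291
δQ/Q = √(0.0333) = 0.182
Q = 17400, so δQ = 0.182 × 17400 = 3170.

17400 ± 3170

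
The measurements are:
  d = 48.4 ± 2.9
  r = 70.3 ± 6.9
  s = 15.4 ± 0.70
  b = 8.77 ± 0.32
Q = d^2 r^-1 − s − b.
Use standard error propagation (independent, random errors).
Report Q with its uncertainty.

Let p = d^2·r^-1 = 33.3. δp/p = √((2·δd/d)² + (-1·δr/r)²) = √(0.0144 + 0.00963) = 0.155, so δp = 5.16.
Q = p − s − b: δQ = √(δp² + δs² + δb²) = √(26.6 + 0.490 + 0.102) = 5.22
Q = 9.15.

9.15 ± 5.22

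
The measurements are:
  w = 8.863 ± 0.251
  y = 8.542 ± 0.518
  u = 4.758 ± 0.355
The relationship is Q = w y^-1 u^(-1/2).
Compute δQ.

0.0364

Products/powers → add relative errors in quadrature, weighted by exponent:
  (1·δw/w)² = (1×0.0283)² = 0.000802;  (-1·δy/y)² = (-1×0.0606)² = 0.00368;  (−½·δu/u)² = (-0.5×0.0746)² = 0.00139
δQ/Q = √(0.00587) = 0.0766
Q = 0.4757, so δQ = 0.0766 × 0.4757 = 0.0364.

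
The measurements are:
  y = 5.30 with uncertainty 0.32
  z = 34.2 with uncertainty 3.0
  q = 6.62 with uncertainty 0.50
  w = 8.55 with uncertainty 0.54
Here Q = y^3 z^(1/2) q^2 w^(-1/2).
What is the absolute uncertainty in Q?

Q is a product of powers, so relative uncertainties combine in quadrature:
  (3·δy/y)² = (3×0.0604)² = 0.0328;  (½·δz/z)² = (0.5×0.0877)² = 0.00192;  (2·δq/q)² = (2×0.0755)² = 0.0228;  (−½·δw/w)² = (-0.5×0.0632)² = 0.000997
δQ/Q = √(0.0585) = 0.242
Q = 13000, so δQ = 0.242 × 13000 = 3160.

3160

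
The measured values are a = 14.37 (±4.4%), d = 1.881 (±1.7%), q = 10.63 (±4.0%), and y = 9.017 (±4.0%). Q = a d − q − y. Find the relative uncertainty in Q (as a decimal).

0.188

Let p = a·d = 27.03. δp/p = √((1·δa/a)² + (1·δd/d)²) = √(0.00194 + 0.000289) = 0.0472, so δp = 1.28.
Q = p − q − y: δQ = √(δp² + δq² + δy²) = √(1.63 + 0.181 + 0.130) = 1.39
Q = 7.383, so δQ/Q = 1.39/7.383 = 0.188.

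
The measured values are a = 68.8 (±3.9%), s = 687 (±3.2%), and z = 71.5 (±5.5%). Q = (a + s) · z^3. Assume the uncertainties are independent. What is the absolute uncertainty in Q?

Let u = a + s = 756. δu = √(δa² + δs²) = √(7.20 + 483) = 22.1, so δu/u = 0.0293.
Q is then a monomial in u, z:
δQ/Q = √((δu/u)² + (3·δz/z)²) = √(0.000859 + 0.0272) = 0.168
Q = 2.76e+08, so δQ = 0.168 × 2.76e+08 = 4.63e+07.

4.63e+07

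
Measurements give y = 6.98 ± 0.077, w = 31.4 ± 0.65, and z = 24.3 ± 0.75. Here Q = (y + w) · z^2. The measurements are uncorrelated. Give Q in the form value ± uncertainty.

22700 ± 1450

Let u = y + w = 38.4. δu = √(δy² + δw²) = √(0.00593 + 0.423) = 0.655, so δu/u = 0.0171.
Q is then a monomial in u, z:
δQ/Q = √((δu/u)² + (2·δz/z)²) = √(0.000291 + 0.00381) = 0.0640
Q = 22700, so δQ = 0.0640 × 22700 = 1450.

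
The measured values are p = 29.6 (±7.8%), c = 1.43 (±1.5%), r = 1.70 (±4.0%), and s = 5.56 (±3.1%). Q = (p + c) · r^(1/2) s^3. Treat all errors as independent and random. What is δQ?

Let u = p + c = 31.0. δu = √(δp² + δc²) = √(5.33 + 0.000460) = 2.31, so δu/u = 0.0744.
Q is then a monomial in u, r, s:
δQ/Q = √((δu/u)² + (½·δr/r)² + (3·δs/s)²) = √(0.00554 + 0.000400 + 0.00865) = 0.121
Q = 6950, so δQ = 0.121 × 6950 = 840.

840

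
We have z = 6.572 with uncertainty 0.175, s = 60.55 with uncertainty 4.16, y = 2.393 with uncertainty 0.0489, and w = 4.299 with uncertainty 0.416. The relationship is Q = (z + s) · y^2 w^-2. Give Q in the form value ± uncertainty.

20.80 ± 4.31

Let u = z + s = 67.12. δu = √(δz² + δs²) = √(0.0306 + 17.3) = 4.16, so δu/u = 0.0620.
Q is then a monomial in u, y, w:
δQ/Q = √((δu/u)² + (2·δy/y)² + (-2·δw/w)²) = √(0.00385 + 0.00167 + 0.0375) = 0.207
Q = 20.80, so δQ = 0.207 × 20.80 = 4.31.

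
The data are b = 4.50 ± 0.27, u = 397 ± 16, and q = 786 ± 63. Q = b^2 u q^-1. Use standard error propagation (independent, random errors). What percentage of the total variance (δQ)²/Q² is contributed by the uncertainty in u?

7.24%

(δQ/Q)² = (2·δb/b)² + (1·δu/u)² + (-1·δq/q)²
  b term: (2×0.0600)² = 0.0144
  u term: (1×0.0403)² = 0.00162
  q term: (-1×0.0802)² = 0.00642
Total = 0.0224. Share from u = 0.00162/0.0224 = 0.0724.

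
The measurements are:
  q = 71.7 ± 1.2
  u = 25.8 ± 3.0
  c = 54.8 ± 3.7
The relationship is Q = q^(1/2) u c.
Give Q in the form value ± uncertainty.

12000 ± 1610

Q is a product of powers, so relative uncertainties combine in quadrature:
  (½·δq/q)² = (0.5×0.0167)² = 7e-05;  (1·δu/u)² = (1×0.116)² = 0.0135;  (1·δc/c)² = (1×0.0675)² = 0.00456
δQ/Q = √(0.0181) = 0.135
Q = 12000, so δQ = 0.135 × 12000 = 1610.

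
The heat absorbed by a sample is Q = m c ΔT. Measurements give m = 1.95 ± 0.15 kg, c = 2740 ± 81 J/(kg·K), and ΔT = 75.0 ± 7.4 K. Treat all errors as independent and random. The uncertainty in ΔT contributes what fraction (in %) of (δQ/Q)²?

58.9%

(δQ/Q)² = (1·δm/m)² + (1·δc/c)² + (1·δΔT/ΔT)²
  m term: (1×0.0769)² = 0.00592
  c term: (1×0.0296)² = 0.000874
  ΔT term: (1×0.0987)² = 0.00974
Total = 0.0165. Share from ΔT = 0.00974/0.0165 = 0.589.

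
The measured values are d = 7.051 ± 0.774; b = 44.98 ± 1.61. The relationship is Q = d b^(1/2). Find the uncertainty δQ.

Q is a product of powers, so relative uncertainties combine in quadrature:
  (1·δd/d)² = (1×0.110)² = 0.0120;  (½·δb/b)² = (0.5×0.0358)² = 0.000320
δQ/Q = √(0.0124) = 0.111
Q = 47.29, so δQ = 0.111 × 47.29 = 5.26.

5.26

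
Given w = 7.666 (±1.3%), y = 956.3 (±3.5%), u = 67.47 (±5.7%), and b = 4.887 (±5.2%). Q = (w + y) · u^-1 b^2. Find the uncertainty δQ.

Let h = w + y = 964.0. δh = √(δw² + δy²) = √(0.00993 + 1120) = 33.5, so δh/h = 0.0347.
Q is then a monomial in h, u, b:
δQ/Q = √((δh/h)² + (-1·δu/u)² + (2·δb/b)²) = √(0.00121 + 0.00325 + 0.0108) = 0.124
Q = 341.2, so δQ = 0.124 × 341.2 = 42.2.

42.2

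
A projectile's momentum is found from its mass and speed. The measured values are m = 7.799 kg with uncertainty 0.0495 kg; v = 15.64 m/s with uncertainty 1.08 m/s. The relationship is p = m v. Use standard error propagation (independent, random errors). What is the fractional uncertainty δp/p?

p is a product of powers, so relative uncertainties combine in quadrature:
  (1·δm/m)² = (1×0.00635)² = 4.03e-05;  (1·δv/v)² = (1×0.0691)² = 0.00477
δp/p = √(0.00481) = 0.0693

0.0693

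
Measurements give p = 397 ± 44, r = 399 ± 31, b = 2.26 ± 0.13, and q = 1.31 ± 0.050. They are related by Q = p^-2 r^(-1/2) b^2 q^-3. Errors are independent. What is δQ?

2e-07

Q is a product of powers, so relative uncertainties combine in quadrature:
  (-2·δp/p)² = (-2×0.111)² = 0.0491;  (−½·δr/r)² = (-0.5×0.0777)² = 0.00151;  (2·δb/b)² = (2×0.0575)² = 0.0132;  (-3·δq/q)² = (-3×0.0382)² = 0.0131
δQ/Q = √(0.0770) = 0.277
Q = 7.22e-07, so δQ = 0.277 × 7.22e-07 = 2e-07.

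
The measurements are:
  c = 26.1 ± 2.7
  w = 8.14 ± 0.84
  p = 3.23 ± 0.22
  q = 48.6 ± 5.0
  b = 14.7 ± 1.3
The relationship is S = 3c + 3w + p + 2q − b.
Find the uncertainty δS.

13.2

Sums and differences: (δS)² = Σ (cᵢ δxᵢ)².
  (3·δc)² = 65.6;  (3·δw)² = 6.35;  (δp)² = 0.0484;  (2·δq)² = 100;  (δb)² = 1.69
δS = √(174) = 13.2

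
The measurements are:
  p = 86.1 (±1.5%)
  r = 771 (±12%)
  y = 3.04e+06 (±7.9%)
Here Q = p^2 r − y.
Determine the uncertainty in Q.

7.47e+05

Let w = p^2·r = 5.72e+06. δw/w = √((2·δp/p)² + (1·δr/r)²) = √(0.000900 + 0.0144) = 0.124, so δw = 7.07e+05.
Q = w − y: δQ = √(δw² + δy²) = √(5e+11 + 5.77e+10) = 7.47e+05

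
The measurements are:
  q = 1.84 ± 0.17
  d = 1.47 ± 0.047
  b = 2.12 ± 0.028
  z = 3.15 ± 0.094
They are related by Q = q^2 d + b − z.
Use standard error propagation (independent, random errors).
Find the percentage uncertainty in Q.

Let p = q^2·d = 4.98. δp/p = √((2·δq/q)² + (1·δd/d)²) = √(0.0341 + 0.00102) = 0.188, so δp = 0.933.
Q = p + b − z: δQ = √(δp² + δb² + δz²) = √(0.871 + 0.000784 + 0.00884) = 0.938
Q = 3.95, so δQ/Q = 0.938/3.95 = 0.238.

23.8%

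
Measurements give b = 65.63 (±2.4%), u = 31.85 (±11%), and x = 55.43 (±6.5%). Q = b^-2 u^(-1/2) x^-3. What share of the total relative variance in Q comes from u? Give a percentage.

(δQ/Q)² = (-2·δb/b)² + (−½·δu/u)² + (-3·δx/x)²
  b term: (-2×0.0240)² = 0.00230
  u term: (-0.5×0.110)² = 0.00302
  x term: (-3×0.0650)² = 0.0380
Total = 0.0434. Share from u = 0.00302/0.0434 = 0.0698.

6.98%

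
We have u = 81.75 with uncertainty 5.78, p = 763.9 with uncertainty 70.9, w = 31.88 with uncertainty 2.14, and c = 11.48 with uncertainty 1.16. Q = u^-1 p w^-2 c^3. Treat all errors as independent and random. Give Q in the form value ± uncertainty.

13.91 ± 4.89

Each factor contributes (exponent × relative error)² to (δQ/Q)²:
  (-1·δu/u)² = (-1×0.0707)² = 0.00500;  (1·δp/p)² = (1×0.0928)² = 0.00861;  (-2·δw/w)² = (-2×0.0671)² = 0.0180;  (3·δc/c)² = (3×0.101)² = 0.0919
δQ/Q = √(0.124) = 0.351
Q = 13.91, so δQ = 0.351 × 13.91 = 4.89.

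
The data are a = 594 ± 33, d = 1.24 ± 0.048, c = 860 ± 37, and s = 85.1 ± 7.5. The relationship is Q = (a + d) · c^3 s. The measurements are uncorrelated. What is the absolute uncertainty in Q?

5.34e+12

Let u = a + d = 595. δu = √(δa² + δd²) = √(1090 + 0.00230) = 33.0, so δu/u = 0.0554.
Q is then a monomial in u, c, s:
δQ/Q = √((δu/u)² + (3·δc/c)² + (1·δs/s)²) = √(0.00307 + 0.0167 + 0.00777) = 0.166
Q = 3.22e+13, so δQ = 0.166 × 3.22e+13 = 5.34e+12.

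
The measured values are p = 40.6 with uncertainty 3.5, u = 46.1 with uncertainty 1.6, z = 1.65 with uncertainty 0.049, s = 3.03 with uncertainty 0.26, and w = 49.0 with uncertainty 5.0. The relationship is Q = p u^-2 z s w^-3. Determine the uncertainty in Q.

2.74e-07

Relative error in a monomial: (δQ/Q)² = Σ (nᵢ · δxᵢ/xᵢ)².
  (1·δp/p)² = (1×0.0862)² = 0.00743;  (-2·δu/u)² = (-2×0.0347)² = 0.00482;  (1·δz/z)² = (1×0.0297)² = 0.000882;  (1·δs/s)² = (1×0.0858)² = 0.00736;  (-3·δw/w)² = (-3×0.102)² = 0.0937
δQ/Q = √(0.114) = 0.338
Q = 8.12e-07, so δQ = 0.338 × 8.12e-07 = 2.74e-07.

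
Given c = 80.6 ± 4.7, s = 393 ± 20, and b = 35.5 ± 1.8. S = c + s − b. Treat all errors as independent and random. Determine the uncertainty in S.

Sums and differences: (δS)² = Σ (cᵢ δxᵢ)².
  (δc)² = 22.1;  (δs)² = 400;  (δb)² = 3.24
δS = √(425) = 20.6

20.6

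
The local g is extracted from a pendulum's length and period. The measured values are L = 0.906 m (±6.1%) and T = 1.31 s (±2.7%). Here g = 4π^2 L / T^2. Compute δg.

1.70 m/s^2

g is a product of powers, so relative uncertainties combine in quadrature:
  (1·δL/L)² = (1×0.0610)² = 0.00372;  (-2·δT/T)² = (-2×0.0270)² = 0.00292
δg/g = √(0.00664) = 0.0815
g = 20.8 m/s^2, so δg = 0.0815 × 20.8 = 1.70 m/s^2.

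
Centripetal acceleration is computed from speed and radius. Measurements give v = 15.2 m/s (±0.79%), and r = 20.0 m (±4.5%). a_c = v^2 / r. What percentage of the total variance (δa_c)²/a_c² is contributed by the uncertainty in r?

89.0%

(δa_c/a_c)² = (2·δv/v)² + (-1·δr/r)²
  v term: (2×0.00790)² = 0.000250
  r term: (-1×0.0450)² = 0.00202
Total = 0.00227. Share from r = 0.00202/0.00227 = 0.890.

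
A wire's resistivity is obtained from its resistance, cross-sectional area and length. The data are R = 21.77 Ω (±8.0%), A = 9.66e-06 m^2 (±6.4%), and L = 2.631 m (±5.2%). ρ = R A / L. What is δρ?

9.18e-06 Ω·m

Relative error in a monomial: (δρ/ρ)² = Σ (nᵢ · δxᵢ/xᵢ)².
  (1·δR/R)² = (1×0.0800)² = 0.00640;  (1·δA/A)² = (1×0.0640)² = 0.00410;  (-1·δL/L)² = (-1×0.0520)² = 0.00270
δρ/ρ = √(0.0132) = 0.115
ρ = 7.993e-05 Ω·m, so δρ = 0.115 × 7.993e-05 = 9.18e-06 Ω·m.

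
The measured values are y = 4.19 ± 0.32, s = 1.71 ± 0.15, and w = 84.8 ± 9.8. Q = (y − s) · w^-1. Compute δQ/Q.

Let u = y − s = 2.48. δu = √(δy² + δs²) = √(0.102 + 0.0225) = 0.353, so δu/u = 0.143.
Q is then a monomial in u, w:
δQ/Q = √((δu/u)² + (-1·δw/w)²) = √(0.0203 + 0.0134) = 0.183

0.183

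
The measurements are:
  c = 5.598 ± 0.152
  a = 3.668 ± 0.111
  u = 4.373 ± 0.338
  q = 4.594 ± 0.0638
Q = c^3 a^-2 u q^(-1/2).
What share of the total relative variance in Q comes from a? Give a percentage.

(δQ/Q)² = (3·δc/c)² + (-2·δa/a)² + (1·δu/u)² + (−½·δq/q)²
  c term: (3×0.0272)² = 0.00664
  a term: (-2×0.0303)² = 0.00366
  u term: (1×0.0773)² = 0.00597
  q term: (-0.5×0.0139)² = 4.82e-05
Total = 0.0163. Share from a = 0.00366/0.0163 = 0.224.

22.4%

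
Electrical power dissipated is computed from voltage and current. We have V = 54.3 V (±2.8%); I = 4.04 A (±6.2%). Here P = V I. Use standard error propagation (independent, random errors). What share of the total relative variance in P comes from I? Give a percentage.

83.1%

(δP/P)² = (1·δV/V)² + (1·δI/I)²
  V term: (1×0.0280)² = 0.000784
  I term: (1×0.0620)² = 0.00384
Total = 0.00463. Share from I = 0.00384/0.00463 = 0.831.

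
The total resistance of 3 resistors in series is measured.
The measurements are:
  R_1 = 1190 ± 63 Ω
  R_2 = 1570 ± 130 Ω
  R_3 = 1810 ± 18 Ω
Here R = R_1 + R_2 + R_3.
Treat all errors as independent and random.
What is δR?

R is a linear combination, so absolute uncertainties add in quadrature:
  (δR_1)² = 3970;  (δR_2)² = 16900;  (δR_3)² = 324
δR = √(21200) = 146 Ω

146 Ω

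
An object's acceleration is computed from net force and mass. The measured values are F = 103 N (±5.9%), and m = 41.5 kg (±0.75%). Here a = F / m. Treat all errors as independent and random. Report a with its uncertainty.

Since a is a product/quotient, work with relative uncertainties:
  (1·δF/F)² = (1×0.0590)² = 0.00348;  (-1·δm/m)² = (-1×0.00750)² = 5.62e-05
δa/a = √(0.00354) = 0.0595
a = 2.48 m/s^2, so δa = 0.0595 × 2.48 = 0.148 m/s^2.

2.48 ± 0.148 m/s^2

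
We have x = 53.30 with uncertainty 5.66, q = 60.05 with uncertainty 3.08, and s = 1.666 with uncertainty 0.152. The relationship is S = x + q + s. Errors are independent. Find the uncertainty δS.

6.45

For a sum/difference, combine absolute errors in quadrature:
  (δx)² = 32.0;  (δq)² = 9.49;  (δs)² = 0.0231
δS = √(41.5) = 6.45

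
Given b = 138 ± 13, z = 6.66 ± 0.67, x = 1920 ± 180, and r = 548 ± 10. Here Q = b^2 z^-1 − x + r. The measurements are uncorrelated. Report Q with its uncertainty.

Let p = b^2·z^-1 = 2860. δp/p = √((2·δb/b)² + (-1·δz/z)²) = √(0.0355 + 0.0101) = 0.214, so δp = 611.
Q = p − x + r: δQ = √(δp² + δx² + δr²) = √(3.73e+05 + 32400 + 100) = 637
Q = 1490.

1490 ± 637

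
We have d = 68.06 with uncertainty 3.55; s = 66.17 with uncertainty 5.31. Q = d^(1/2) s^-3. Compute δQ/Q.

Q is a product of powers, so relative uncertainties combine in quadrature:
  (½·δd/d)² = (0.5×0.0522)² = 0.000680;  (-3·δs/s)² = (-3×0.0802)² = 0.0580
δQ/Q = √(0.0586) = 0.242

0.242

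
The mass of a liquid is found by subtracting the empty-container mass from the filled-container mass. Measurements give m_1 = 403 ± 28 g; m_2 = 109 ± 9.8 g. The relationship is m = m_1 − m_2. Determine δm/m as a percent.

10.1%

Sums and differences: (δm)² = Σ (cᵢ δxᵢ)².
  (δm_1)² = 784;  (δm_2)² = 96.0
δm = √(880) = 29.7 g
m = 294 g, so δm/m = 29.7/294 = 0.101.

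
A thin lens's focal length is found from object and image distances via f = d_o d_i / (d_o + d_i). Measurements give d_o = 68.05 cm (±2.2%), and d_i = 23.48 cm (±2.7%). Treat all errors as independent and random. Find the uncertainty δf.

0.364 cm

∂f/∂d_o = (d_i/(d_o+d_i))² = 0.0658;  ∂f/∂d_i = (d_o/(d_o+d_i))² = 0.553
δf = √((∂f/∂d_o · δd_o)² + (∂f/∂d_i · δd_i)²) = √(0.00971 + 0.123) = 0.364 cm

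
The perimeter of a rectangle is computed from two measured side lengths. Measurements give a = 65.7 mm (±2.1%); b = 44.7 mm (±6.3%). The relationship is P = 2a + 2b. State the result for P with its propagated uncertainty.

Each term contributes (cᵢ δxᵢ)² to (δP)²:
  (2·δa)² = 7.61;  (2·δb)² = 31.7
δP = √(39.3) = 6.27 mm
P = 221 mm.

221 ± 6.27 mm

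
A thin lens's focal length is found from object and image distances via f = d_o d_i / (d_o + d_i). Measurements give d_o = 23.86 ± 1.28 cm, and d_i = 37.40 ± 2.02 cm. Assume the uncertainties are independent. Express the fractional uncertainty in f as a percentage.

3.89%

∂f/∂d_o = (d_i/(d_o+d_i))² = 0.373;  ∂f/∂d_i = (d_o/(d_o+d_i))² = 0.152
δf = √((∂f/∂d_o · δd_o)² + (∂f/∂d_i · δd_i)²) = √(0.228 + 0.0939) = 0.567 cm
f = 14.57 cm, so δf/f = 0.567/14.57 = 0.0389.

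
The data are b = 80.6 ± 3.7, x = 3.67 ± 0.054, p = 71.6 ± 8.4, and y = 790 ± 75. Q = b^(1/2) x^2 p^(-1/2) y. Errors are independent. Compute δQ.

For a monomial Q ∝ b^(1/2), x^2, p^(-1/2), y, fractional errors add in quadrature:
  (½·δb/b)² = (0.5×0.0459)² = 0.000527;  (2·δx/x)² = (2×0.0147)² = 0.000866;  (−½·δp/p)² = (-0.5×0.117)² = 0.00344;  (1·δy/y)² = (1×0.0949)² = 0.00901
δQ/Q = √(0.0138) = 0.118
Q = 11300, so δQ = 0.118 × 11300 = 1330.

1330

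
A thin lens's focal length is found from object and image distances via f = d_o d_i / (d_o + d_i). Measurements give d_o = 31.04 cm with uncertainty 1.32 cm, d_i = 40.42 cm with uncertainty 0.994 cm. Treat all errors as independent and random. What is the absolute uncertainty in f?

∂f/∂d_o = (d_i/(d_o+d_i))² = 0.320;  ∂f/∂d_i = (d_o/(d_o+d_i))² = 0.189
δf = √((∂f/∂d_o · δd_o)² + (∂f/∂d_i · δd_i)²) = √(0.178 + 0.0352) = 0.462 cm

0.462 cm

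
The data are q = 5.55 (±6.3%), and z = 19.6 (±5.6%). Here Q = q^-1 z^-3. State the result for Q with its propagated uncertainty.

(2.39 ± 0.429) × 10^-5

For a monomial Q ∝ q^-1, z^-3, fractional errors add in quadrature:
  (-1·δq/q)² = (-1×0.0630)² = 0.00397;  (-3·δz/z)² = (-3×0.0560)² = 0.0282
δQ/Q = √(0.0322) = 0.179
Q = 2.39e-05, so δQ = 0.179 × 2.39e-05 = 4.29e-06.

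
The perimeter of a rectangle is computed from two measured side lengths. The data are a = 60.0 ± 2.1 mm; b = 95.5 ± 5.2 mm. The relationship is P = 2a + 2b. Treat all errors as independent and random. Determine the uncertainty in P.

11.2 mm

For a sum/difference, combine absolute errors in quadrature:
  (2·δa)² = 17.6;  (2·δb)² = 108
δP = √(126) = 11.2 mm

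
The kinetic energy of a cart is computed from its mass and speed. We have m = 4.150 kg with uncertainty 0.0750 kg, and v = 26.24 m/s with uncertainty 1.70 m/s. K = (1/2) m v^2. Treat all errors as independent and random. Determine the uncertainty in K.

Relative error in a monomial: (δK/K)² = Σ (nᵢ · δxᵢ/xᵢ)².
  (1·δm/m)² = (1×0.0181)² = 0.000327;  (2·δv/v)² = (2×0.0648)² = 0.0168
δK/K = √(0.0171) = 0.131
K = 1429 J, so δK = 0.131 × 1429 = 187 J.

187 J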